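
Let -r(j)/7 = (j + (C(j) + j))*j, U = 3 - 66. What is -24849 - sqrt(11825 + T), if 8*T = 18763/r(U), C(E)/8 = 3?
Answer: -24849 - sqrt(217019200287)/4284 ≈ -24958.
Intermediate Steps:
C(E) = 24 (C(E) = 8*3 = 24)
U = -63
r(j) = -7*j*(24 + 2*j) (r(j) = -7*(j + (24 + j))*j = -7*(24 + 2*j)*j = -7*j*(24 + 2*j))
T = -18763/359856 (T = (18763/((-14*(-63)*(12 - 63))))/8 = (18763/((-14*(-63)*(-51))))/8 = (18763/(-44982))/8 = (18763*(-1/44982))/8 = (1/8)*(-18763/44982) = -18763/359856 ≈ -0.052140)
-24849 - sqrt(11825 + T) = -24849 - sqrt(11825 - 18763/359856) = -24849 - sqrt(4255278437/359856) = -24849 - sqrt(217019200287)/4284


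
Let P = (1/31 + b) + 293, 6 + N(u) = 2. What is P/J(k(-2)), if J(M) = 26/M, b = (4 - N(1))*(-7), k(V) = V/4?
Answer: -1837/403 ≈ -4.5583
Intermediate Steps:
N(u) = -4 (N(u) = -6 + 2 = -4)
k(V) = V/4 (k(V) = V*(¼) = V/4)
b = -56 (b = (4 - 1*(-4))*(-7) = (4 + 4)*(-7) = 8*(-7) = -56)
P = 7348/31 (P = (1/31 - 56) + 293 = -1735/31 + 293 = 7348/31 ≈ 237.03)
P/J(k(-2)) = 7348/(31*((26/(((¼)*(-2)))))) = 7348/(31*((26/(-½)))) = 7348/(31*((26*(-2)))) = (7348/31)/(-52) = (7348/31)*(-1/52) = -1837/403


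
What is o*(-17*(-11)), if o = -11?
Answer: -2057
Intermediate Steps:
o*(-17*(-11)) = -(-187)*(-11) = -11*187 = -2057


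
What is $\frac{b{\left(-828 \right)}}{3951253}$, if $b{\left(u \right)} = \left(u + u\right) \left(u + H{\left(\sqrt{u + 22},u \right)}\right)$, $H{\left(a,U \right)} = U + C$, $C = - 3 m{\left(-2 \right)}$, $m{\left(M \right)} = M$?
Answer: $\frac{2732400}{3951253} \approx 0.69153$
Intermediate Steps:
$C = 6$ ($C = \left(-3\right) \left(-2\right) = 6$)
$H{\left(a,U \right)} = 6 + U$ ($H{\left(a,U \right)} = U + 6 = 6 + U$)
$b{\left(u \right)} = 2 u \left(6 + 2 u\right)$ ($b{\left(u \right)} = \left(u + u\right) \left(u + \left(6 + u\right)\right) = 2 u \left(6 + 2 u\right)$)
$\frac{b{\left(-828 \right)}}{3951253} = \frac{4 \left(-828\right) \left(3 - 828\right)}{3951253} = 4 \left(-828\right) \left(-825\right) \frac{1}{3951253} = 2732400 \cdot \frac{1}{3951253} = \frac{2732400}{3951253}$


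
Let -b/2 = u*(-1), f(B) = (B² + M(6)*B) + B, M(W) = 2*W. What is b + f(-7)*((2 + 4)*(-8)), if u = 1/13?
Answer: 26210/13 ≈ 2016.2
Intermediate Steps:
f(B) = B² + 13*B (f(B) = (B² + (2*6)*B) + B = (B² + 12*B) + B = B² + 13*B)
u = 1/13 ≈ 0.076923
b = 2/13 (b = -2*(-1)/13 = -2*(-1/13) = 2/13 ≈ 0.15385)
b + f(-7)*((2 + 4)*(-8)) = 2/13 + (-7*(13 - 7))*((2 + 4)*(-8)) = 2/13 + (-7*6)*(6*(-8)) = 2/13 - 42*(-48) = 2/13 + 2016 = 26210/13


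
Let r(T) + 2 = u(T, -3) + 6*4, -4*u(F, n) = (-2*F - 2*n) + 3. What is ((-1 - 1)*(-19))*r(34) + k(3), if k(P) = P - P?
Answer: 2793/2 ≈ 1396.5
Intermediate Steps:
k(P) = 0
u(F, n) = -¾ + F/2 + n/2 (u(F, n) = -((-2*F - 2*n) + 3)/4 = -(3 - 2*F - 2*n)/4 = -¾ + F/2 + n/2)
r(T) = 79/4 + T/2 (r(T) = -2 + ((-¾ + T/2 + (½)*(-3)) + 6*4) = -2 + ((-¾ + T/2 - 3/2) + 24) = -2 + ((-9/4 + T/2) + 24) = -2 + (87/4 + T/2) = 79/4 + T/2)
((-1 - 1)*(-19))*r(34) + k(3) = ((-1 - 1)*(-19))*(79/4 + (½)*34) + 0 = (-2*(-19))*(79/4 + 17) + 0 = 38*(147/4) + 0 = 2793/2 + 0 = 2793/2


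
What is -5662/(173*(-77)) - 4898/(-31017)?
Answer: 34409216/59025351 ≈ 0.58296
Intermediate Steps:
-5662/(173*(-77)) - 4898/(-31017) = -5662/(-13321) - 4898*(-1/31017) = -5662*(-1/13321) + 4898/31017 = 5662/13321 + 4898/31017 = 34409216/59025351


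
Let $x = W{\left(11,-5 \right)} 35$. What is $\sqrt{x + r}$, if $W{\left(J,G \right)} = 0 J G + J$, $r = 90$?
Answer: $5 \sqrt{19} \approx 21.794$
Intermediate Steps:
$W{\left(J,G \right)} = J$ ($W{\left(J,G \right)} = 0 G + J = 0 + J = J$)
$x = 385$ ($x = 11 \cdot 35 = 385$)
$\sqrt{x + r} = \sqrt{385 + 90} = \sqrt{475} = 5 \sqrt{19}$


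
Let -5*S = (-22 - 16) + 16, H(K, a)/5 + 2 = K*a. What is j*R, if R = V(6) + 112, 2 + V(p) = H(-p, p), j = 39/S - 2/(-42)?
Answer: -164680/231 ≈ -712.90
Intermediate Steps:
H(K, a) = -10 + 5*K*a (H(K, a) = -10 + 5*(K*a) = -10 + 5*K*a)
S = 22/5 (S = -((-22 - 16) + 16)/5 = -(-38 + 16)/5 = -⅕*(-22) = 22/5 ≈ 4.4000)
j = 4117/462 (j = 39/(22/5) - 2/(-42) = 39*(5/22) - 2*(-1/42) = 195/22 + 1/21 = 4117/462 ≈ 8.9113)
V(p) = -12 - 5*p² (V(p) = -2 + (-10 + 5*(-p)*p) = -2 + (-10 - 5*p²) = -12 - 5*p²)
R = -80 (R = (-12 - 5*6²) + 112 = (-12 - 5*36) + 112 = (-12 - 180) + 112 = -192 + 112 = -80)
j*R = (4117/462)*(-80) = -164680/231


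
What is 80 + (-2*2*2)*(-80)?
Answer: 720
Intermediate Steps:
80 + (-2*2*2)*(-80) = 80 - 4*2*(-80) = 80 - 8*(-80) = 80 + 640 = 720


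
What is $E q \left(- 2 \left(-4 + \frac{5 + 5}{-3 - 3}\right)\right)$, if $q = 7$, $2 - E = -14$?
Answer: $\frac{3808}{3} \approx 1269.3$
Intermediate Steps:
$E = 16$ ($E = 2 - -14 = 2 + 14 = 16$)
$E q \left(- 2 \left(-4 + \frac{5 + 5}{-3 - 3}\right)\right) = 16 \cdot 7 \left(- 2 \left(-4 + \frac{5 + 5}{-3 - 3}\right)\right) = 112 \left(- 2 \left(-4 + \frac{10}{-6}\right)\right) = 112 \left(- 2 \left(-4 + 10 \left(- \frac{1}{6}\right)\right)\right) = 112 \left(- 2 \left(-4 - \frac{5}{3}\right)\right) = 112 \left(\left(-2\right) \left(- \frac{17}{3}\right)\right) = 112 \cdot \frac{34}{3} = \frac{3808}{3}$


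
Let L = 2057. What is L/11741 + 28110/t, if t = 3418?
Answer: 168535168/20065369 ≈ 8.3993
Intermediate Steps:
L/11741 + 28110/t = 2057/11741 + 28110/3418 = 2057*(1/11741) + 28110*(1/3418) = 2057/11741 + 14055/1709 = 168535168/20065369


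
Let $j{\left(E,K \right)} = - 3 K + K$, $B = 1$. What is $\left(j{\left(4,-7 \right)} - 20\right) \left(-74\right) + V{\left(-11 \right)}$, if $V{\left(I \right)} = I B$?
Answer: $433$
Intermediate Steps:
$j{\left(E,K \right)} = - 2 K$
$V{\left(I \right)} = I$ ($V{\left(I \right)} = I 1 = I$)
$\left(j{\left(4,-7 \right)} - 20\right) \left(-74\right) + V{\left(-11 \right)} = \left(\left(-2\right) \left(-7\right) - 20\right) \left(-74\right) - 11 = \left(14 - 20\right) \left(-74\right) - 11 = \left(-6\right) \left(-74\right) - 11 = 444 - 11 = 433$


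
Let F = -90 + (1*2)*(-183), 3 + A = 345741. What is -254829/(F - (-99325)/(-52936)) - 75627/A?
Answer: 1554014642737755/2793348797686 ≈ 556.33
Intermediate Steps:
A = 345738 (A = -3 + 345741 = 345738)
F = -456 (F = -90 + 2*(-183) = -90 - 366 = -456)
-254829/(F - (-99325)/(-52936)) - 75627/A = -254829/(-456 - (-99325)/(-52936)) - 75627/345738 = -254829/(-456 - (-99325)*(-1)/52936) - 75627*1/345738 = -254829/(-456 - 1*99325/52936) - 25209/115246 = -254829/(-456 - 99325/52936) - 25209/115246 = -254829/(-24238141/52936) - 25209/115246 = -254829*(-52936/24238141) - 25209/115246 = 13489627944/24238141 - 25209/115246 = 1554014642737755/2793348797686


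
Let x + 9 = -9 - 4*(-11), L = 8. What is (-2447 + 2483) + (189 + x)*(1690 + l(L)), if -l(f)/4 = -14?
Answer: 375426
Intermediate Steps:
l(f) = 56 (l(f) = -4*(-14) = 56)
x = 26 (x = -9 + (-9 - 4*(-11)) = -9 + (-9 + 44) = -9 + 35 = 26)
(-2447 + 2483) + (189 + x)*(1690 + l(L)) = (-2447 + 2483) + (189 + 26)*(1690 + 56) = 36 + 215*1746 = 36 + 375390 = 375426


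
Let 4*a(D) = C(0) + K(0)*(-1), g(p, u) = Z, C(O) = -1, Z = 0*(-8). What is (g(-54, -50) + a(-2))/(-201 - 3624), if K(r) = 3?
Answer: 1/3825 ≈ 0.00026144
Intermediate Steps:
Z = 0
g(p, u) = 0
a(D) = -1 (a(D) = (-1 + 3*(-1))/4 = (-1 - 3)/4 = (¼)*(-4) = -1)
(g(-54, -50) + a(-2))/(-201 - 3624) = (0 - 1)/(-201 - 3624) = -1/(-3825) = -1*(-1/3825) = 1/3825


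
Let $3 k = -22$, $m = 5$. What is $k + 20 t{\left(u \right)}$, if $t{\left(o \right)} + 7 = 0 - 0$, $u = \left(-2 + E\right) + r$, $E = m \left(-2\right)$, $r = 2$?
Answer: $- \frac{442}{3} \approx -147.33$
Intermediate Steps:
$E = -10$ ($E = 5 \left(-2\right) = -10$)
$k = - \frac{22}{3}$ ($k = \frac{1}{3} \left(-22\right) = - \frac{22}{3} \approx -7.3333$)
$u = -10$ ($u = \left(-2 - 10\right) + 2 = -12 + 2 = -10$)
$t{\left(o \right)} = -7$ ($t{\left(o \right)} = -7 + \left(0 - 0\right) = -7 + \left(0 + 0\right) = -7 + 0 = -7$)
$k + 20 t{\left(u \right)} = - \frac{22}{3} + 20 \left(-7\right) = - \frac{22}{3} - 140 = - \frac{442}{3}$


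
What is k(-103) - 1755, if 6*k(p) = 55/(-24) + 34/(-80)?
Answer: -631963/360 ≈ -1755.5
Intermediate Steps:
k(p) = -163/360 (k(p) = (55/(-24) + 34/(-80))/6 = (55*(-1/24) + 34*(-1/80))/6 = (-55/24 - 17/40)/6 = (⅙)*(-163/60) = -163/360)
k(-103) - 1755 = -163/360 - 1755 = -631963/360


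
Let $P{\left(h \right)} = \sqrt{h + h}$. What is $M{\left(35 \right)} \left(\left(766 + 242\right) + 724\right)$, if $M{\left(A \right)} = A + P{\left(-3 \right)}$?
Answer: $60620 + 1732 i \sqrt{6} \approx 60620.0 + 4242.5 i$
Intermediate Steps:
$P{\left(h \right)} = \sqrt{2} \sqrt{h}$ ($P{\left(h \right)} = \sqrt{2 h} = \sqrt{2} \sqrt{h}$)
$M{\left(A \right)} = A + i \sqrt{6}$ ($M{\left(A \right)} = A + \sqrt{2} \sqrt{-3} = A + \sqrt{2} i \sqrt{3} = A + i \sqrt{6}$)
$M{\left(35 \right)} \left(\left(766 + 242\right) + 724\right) = \left(35 + i \sqrt{6}\right) \left(\left(766 + 242\right) + 724\right) = \left(35 + i \sqrt{6}\right) \left(1008 + 724\right) = \left(35 + i \sqrt{6}\right) 1732 = 60620 + 1732 i \sqrt{6}$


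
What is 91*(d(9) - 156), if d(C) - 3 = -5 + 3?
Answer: -14105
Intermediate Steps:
d(C) = 1 (d(C) = 3 + (-5 + 3) = 3 - 2 = 1)
91*(d(9) - 156) = 91*(1 - 156) = 91*(-155) = -14105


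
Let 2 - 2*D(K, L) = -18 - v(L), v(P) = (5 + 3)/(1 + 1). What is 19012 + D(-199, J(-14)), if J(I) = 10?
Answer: 19024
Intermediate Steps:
v(P) = 4 (v(P) = 8/2 = 8*(½) = 4)
D(K, L) = 12 (D(K, L) = 1 - (-18 - 1*4)/2 = 1 - (-18 - 4)/2 = 1 - ½*(-22) = 1 + 11 = 12)
19012 + D(-199, J(-14)) = 19012 + 12 = 19024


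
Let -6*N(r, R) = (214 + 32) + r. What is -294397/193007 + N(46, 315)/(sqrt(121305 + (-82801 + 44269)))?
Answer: -294397/193007 - 146*sqrt(9197)/82773 ≈ -1.6945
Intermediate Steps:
N(r, R) = -41 - r/6 (N(r, R) = -((214 + 32) + r)/6 = -(246 + r)/6 = -41 - r/6)
-294397/193007 + N(46, 315)/(sqrt(121305 + (-82801 + 44269))) = -294397/193007 + (-41 - 1/6*46)/(sqrt(121305 + (-82801 + 44269))) = -294397*1/193007 + (-41 - 23/3)/(sqrt(121305 - 38532)) = -294397/193007 - 146*sqrt(9197)/27591/3 = -294397/193007 - 146*sqrt(9197)/82773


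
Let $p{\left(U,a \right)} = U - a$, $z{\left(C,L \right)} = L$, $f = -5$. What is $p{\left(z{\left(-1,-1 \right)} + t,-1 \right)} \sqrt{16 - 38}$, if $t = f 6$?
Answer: $- 30 i \sqrt{22} \approx - 140.71 i$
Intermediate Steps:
$t = -30$ ($t = \left(-5\right) 6 = -30$)
$p{\left(z{\left(-1,-1 \right)} + t,-1 \right)} \sqrt{16 - 38} = \left(\left(-1 - 30\right) - -1\right) \sqrt{16 - 38} = \left(-31 + 1\right) \sqrt{-22} = - 30 i \sqrt{22}$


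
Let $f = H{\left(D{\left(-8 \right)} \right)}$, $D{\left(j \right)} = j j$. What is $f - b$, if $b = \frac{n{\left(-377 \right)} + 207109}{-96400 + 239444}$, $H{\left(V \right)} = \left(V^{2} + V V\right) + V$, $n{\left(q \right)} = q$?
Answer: $\frac{295191133}{35761} \approx 8254.6$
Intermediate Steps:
$D{\left(j \right)} = j^{2}$
$H{\left(V \right)} = V + 2 V^{2}$ ($H{\left(V \right)} = \left(V^{2} + V^{2}\right) + V = 2 V^{2} + V = V + 2 V^{2}$)
$f = 8256$ ($f = \left(-8\right)^{2} \left(1 + 2 \left(-8\right)^{2}\right) = 64 \left(1 + 2 \cdot 64\right) = 64 \left(1 + 128\right) = 64 \cdot 129 = 8256$)
$b = \frac{51683}{35761}$ ($b = \frac{-377 + 207109}{-96400 + 239444} = \frac{206732}{143044} = 206732 \cdot \frac{1}{143044} = \frac{51683}{35761} \approx 1.4452$)
$f - b = 8256 - \frac{51683}{35761} = \frac{295191133}{35761}$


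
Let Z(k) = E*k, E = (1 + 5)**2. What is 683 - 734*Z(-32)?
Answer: 846251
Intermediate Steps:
E = 36 (E = 6**2 = 36)
Z(k) = 36*k
683 - 734*Z(-32) = 683 - 26424*(-32) = 683 - 734*(-1152) = 683 + 845568 = 846251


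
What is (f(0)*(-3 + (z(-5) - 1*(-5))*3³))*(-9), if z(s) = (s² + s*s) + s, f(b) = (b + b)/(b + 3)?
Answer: 0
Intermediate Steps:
f(b) = 2*b/(3 + b) (f(b) = (2*b)/(3 + b) = 2*b/(3 + b))
z(s) = s + 2*s² (z(s) = (s² + s²) + s = 2*s² + s = s + 2*s²)
(f(0)*(-3 + (z(-5) - 1*(-5))*3³))*(-9) = ((2*0/(3 + 0))*(-3 + (-5*(1 + 2*(-5)) - 1*(-5))*3³))*(-9) = ((2*0/3)*(-3 + (-5*(1 - 10) + 5)*27))*(-9) = ((2*0*(⅓))*(-3 + (-5*(-9) + 5)*27))*(-9) = (0*(-3 + (45 + 5)*27))*(-9) = (0*(-3 + 50*27))*(-9) = (0*(-3 + 1350))*(-9) = (0*1347)*(-9) = 0*(-9) = 0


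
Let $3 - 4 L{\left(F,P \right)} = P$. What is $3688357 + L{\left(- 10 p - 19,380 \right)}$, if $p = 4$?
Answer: $\frac{14753051}{4} \approx 3.6883 \cdot 10^{6}$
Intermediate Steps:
$L{\left(F,P \right)} = \frac{3}{4} - \frac{P}{4}$
$3688357 + L{\left(- 10 p - 19,380 \right)} = 3688357 + \left(\frac{3}{4} - 95\right) = 3688357 - \frac{377}{4} = \frac{14753051}{4}$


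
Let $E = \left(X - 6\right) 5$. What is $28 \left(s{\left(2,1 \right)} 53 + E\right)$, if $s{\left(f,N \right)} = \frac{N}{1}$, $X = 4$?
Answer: $1204$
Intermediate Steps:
$s{\left(f,N \right)} = N$ ($s{\left(f,N \right)} = N 1 = N$)
$E = -10$ ($E = \left(4 - 6\right) 5 = \left(-2\right) 5 = -10$)
$28 \left(s{\left(2,1 \right)} 53 + E\right) = 28 \left(1 \cdot 53 - 10\right) = 28 \left(53 - 10\right) = 28 \cdot 43 = 1204$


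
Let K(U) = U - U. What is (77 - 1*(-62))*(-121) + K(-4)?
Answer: -16819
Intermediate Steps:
K(U) = 0
(77 - 1*(-62))*(-121) + K(-4) = (77 - 1*(-62))*(-121) + 0 = (77 + 62)*(-121) + 0 = 139*(-121) + 0 = -16819 + 0 = -16819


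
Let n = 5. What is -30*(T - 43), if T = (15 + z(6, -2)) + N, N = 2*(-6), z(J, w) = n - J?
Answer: 1230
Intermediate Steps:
z(J, w) = 5 - J
N = -12
T = 2 (T = (15 + (5 - 1*6)) - 12 = (15 + (5 - 6)) - 12 = (15 - 1) - 12 = 14 - 12 = 2)
-30*(T - 43) = -30*(2 - 43) = -30*(-41) = 1230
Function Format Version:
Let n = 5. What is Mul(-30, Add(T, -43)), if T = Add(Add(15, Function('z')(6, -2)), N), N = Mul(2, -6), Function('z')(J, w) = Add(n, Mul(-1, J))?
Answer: 1230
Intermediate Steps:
Function('z')(J, w) = Add(5, Mul(-1, J))
N = -12
T = 2 (T = Add(Add(15, Add(5, Mul(-1, 6))), -12) = Add(Add(15, Add(5, -6)), -12) = Add(Add(15, -1), -12) = Add(14, -12) = 2)
Mul(-30, Add(T, -43)) = Mul(-30, Add(2, -43)) = Mul(-30, -41) = 1230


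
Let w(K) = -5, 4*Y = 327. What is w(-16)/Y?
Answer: -20/327 ≈ -0.061162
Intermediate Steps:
Y = 327/4 (Y = (¼)*327 = 327/4 ≈ 81.750)
w(-16)/Y = -5/327/4 = -5*4/327 = -20/327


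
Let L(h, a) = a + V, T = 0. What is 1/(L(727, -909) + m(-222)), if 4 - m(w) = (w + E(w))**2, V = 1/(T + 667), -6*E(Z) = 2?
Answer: -6003/302173669 ≈ -1.9866e-5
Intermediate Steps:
E(Z) = -1/3 (E(Z) = -1/6*2 = -1/3)
V = 1/667 (V = 1/(0 + 667) = 1/667 ≈ 0.0014993)
L(h, a) = 1/667 + a (L(h, a) = a + 1/667 = 1/667 + a)
m(w) = 4 - (-1/3 + w)**2 (m(w) = 4 - (w - 1/3)**2 = 4 - (-1/3 + w)**2)
1/(L(727, -909) + m(-222)) = 1/((1/667 - 909) + (4 - (-1 + 3*(-222))**2/9)) = 1/(-606302/667 + (4 - (-1 - 666)**2/9)) = 1/(-606302/667 + (4 - 1/9*(-667)**2)) = 1/(-606302/667 + (4 - 1/9*444889)) = 1/(-606302/667 + (4 - 444889/9)) = 1/(-606302/667 - 444853/9) = 1/(-302173669/6003) = -6003/302173669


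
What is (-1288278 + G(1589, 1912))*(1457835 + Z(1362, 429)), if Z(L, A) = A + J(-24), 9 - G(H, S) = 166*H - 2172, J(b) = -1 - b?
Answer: -2260156730977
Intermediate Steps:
G(H, S) = 2181 - 166*H (G(H, S) = 9 - (166*H - 2172) = 9 - (-2172 + 166*H) = 9 + (2172 - 166*H) = 2181 - 166*H)
Z(L, A) = 23 + A (Z(L, A) = A + (-1 - 1*(-24)) = A + (-1 + 24) = A + 23 = 23 + A)
(-1288278 + G(1589, 1912))*(1457835 + Z(1362, 429)) = (-1288278 + (2181 - 166*1589))*(1457835 + (23 + 429)) = (-1288278 + (2181 - 263774))*(1457835 + 452) = (-1288278 - 261593)*1458287 = -1549871*1458287 = -2260156730977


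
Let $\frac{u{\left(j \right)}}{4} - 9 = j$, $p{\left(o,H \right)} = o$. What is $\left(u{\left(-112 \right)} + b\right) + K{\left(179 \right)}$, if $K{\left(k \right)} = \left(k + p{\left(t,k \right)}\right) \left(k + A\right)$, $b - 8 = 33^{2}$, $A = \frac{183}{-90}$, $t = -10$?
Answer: $\frac{917771}{30} \approx 30592.0$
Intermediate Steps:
$A = - \frac{61}{30}$ ($A = 183 \left(- \frac{1}{90}\right) = - \frac{61}{30} \approx -2.0333$)
$u{\left(j \right)} = 36 + 4 j$
$b = 1097$ ($b = 8 + 33^{2} = 8 + 1089 = 1097$)
$K{\left(k \right)} = \left(-10 + k\right) \left(- \frac{61}{30} + k\right)$ ($K{\left(k \right)} = \left(k - 10\right) \left(k - \frac{61}{30}\right) = \left(-10 + k\right) \left(- \frac{61}{30} + k\right)$)
$\left(u{\left(-112 \right)} + b\right) + K{\left(179 \right)} = \left(\left(36 + 4 \left(-112\right)\right) + 1097\right) + \left(\frac{61}{3} + 179^{2} - \frac{64619}{30}\right) = \left(\left(36 - 448\right) + 1097\right) + \left(\frac{61}{3} + 32041 - \frac{64619}{30}\right) = \left(-412 + 1097\right) + \frac{897221}{30} = 685 + \frac{897221}{30} = \frac{917771}{30}$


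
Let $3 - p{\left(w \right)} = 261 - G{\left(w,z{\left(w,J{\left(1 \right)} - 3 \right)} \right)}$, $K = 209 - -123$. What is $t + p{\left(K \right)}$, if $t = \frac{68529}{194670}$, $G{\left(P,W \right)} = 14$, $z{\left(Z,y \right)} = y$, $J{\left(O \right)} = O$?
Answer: $- \frac{15810317}{64890} \approx -243.65$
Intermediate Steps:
$K = 332$ ($K = 209 + 123 = 332$)
$p{\left(w \right)} = -244$ ($p{\left(w \right)} = 3 - \left(261 - 14\right) = 3 - 247 = -244$)
$t = \frac{22843}{64890}$ ($t = 68529 \cdot \frac{1}{194670} = \frac{22843}{64890} \approx 0.35203$)
$t + p{\left(K \right)} = \frac{22843}{64890} - 244 = - \frac{15810317}{64890}$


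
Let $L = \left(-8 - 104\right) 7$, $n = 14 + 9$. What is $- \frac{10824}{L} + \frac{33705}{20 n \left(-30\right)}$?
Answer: $\frac{512277}{45080} \approx 11.364$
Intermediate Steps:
$n = 23$
$L = -784$ ($L = \left(-112\right) 7 = -784$)
$- \frac{10824}{L} + \frac{33705}{20 n \left(-30\right)} = - \frac{10824}{-784} + \frac{33705}{20 \cdot 23 \left(-30\right)} = \left(-10824\right) \left(- \frac{1}{784}\right) + \frac{33705}{460 \left(-30\right)} = \frac{1353}{98} + \frac{33705}{-13800} = \frac{1353}{98} + 33705 \left(- \frac{1}{13800}\right) = \frac{1353}{98} - \frac{2247}{920} = \frac{512277}{45080}$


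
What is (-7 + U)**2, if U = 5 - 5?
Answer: 49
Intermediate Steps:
U = 0
(-7 + U)**2 = (-7 + 0)**2 = (-7)**2 = 49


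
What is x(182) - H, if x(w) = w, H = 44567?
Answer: -44385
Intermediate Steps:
x(182) - H = 182 - 1*44567 = 182 - 44567 = -44385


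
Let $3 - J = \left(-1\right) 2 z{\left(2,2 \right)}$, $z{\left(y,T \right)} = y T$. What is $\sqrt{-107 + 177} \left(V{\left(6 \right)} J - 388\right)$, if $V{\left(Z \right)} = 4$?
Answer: $- 344 \sqrt{70} \approx -2878.1$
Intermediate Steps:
$z{\left(y,T \right)} = T y$
$J = 11$ ($J = 3 - \left(-1\right) 2 \cdot 2 \cdot 2 = 3 - \left(-2\right) 4 = 3 - -8 = 3 + 8 = 11$)
$\sqrt{-107 + 177} \left(V{\left(6 \right)} J - 388\right) = \sqrt{-107 + 177} \left(4 \cdot 11 - 388\right) = \sqrt{70} \left(44 - 388\right) = \sqrt{70} \left(-344\right) = - 344 \sqrt{70}$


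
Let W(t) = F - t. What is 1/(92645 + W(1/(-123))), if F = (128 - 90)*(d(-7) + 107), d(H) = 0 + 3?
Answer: 123/11909476 ≈ 1.0328e-5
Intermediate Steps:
d(H) = 3
F = 4180 (F = (128 - 90)*(3 + 107) = 38*110 = 4180)
W(t) = 4180 - t
1/(92645 + W(1/(-123))) = 1/(92645 + (4180 - 1/(-123))) = 1/(92645 + (4180 - 1*(-1/123))) = 1/(92645 + (4180 + 1/123)) = 1/(92645 + 514141/123) = 1/(11909476/123) = 123/11909476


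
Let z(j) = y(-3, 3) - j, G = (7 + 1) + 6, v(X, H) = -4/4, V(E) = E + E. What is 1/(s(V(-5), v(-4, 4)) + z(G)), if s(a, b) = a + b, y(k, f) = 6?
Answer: -1/19 ≈ -0.052632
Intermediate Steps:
V(E) = 2*E
v(X, H) = -1 (v(X, H) = -4*1/4 = -1)
G = 14 (G = 8 + 6 = 14)
z(j) = 6 - j
1/(s(V(-5), v(-4, 4)) + z(G)) = 1/((2*(-5) - 1) + (6 - 1*14)) = 1/((-10 - 1) + (6 - 14)) = 1/(-11 - 8) = 1/(-19) = -1/19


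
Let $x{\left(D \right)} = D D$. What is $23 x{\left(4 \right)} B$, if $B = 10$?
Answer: $3680$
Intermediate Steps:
$x{\left(D \right)} = D^{2}$
$23 x{\left(4 \right)} B = 23 \cdot 4^{2} \cdot 10 = 23 \cdot 16 \cdot 10 = 368 \cdot 10 = 3680$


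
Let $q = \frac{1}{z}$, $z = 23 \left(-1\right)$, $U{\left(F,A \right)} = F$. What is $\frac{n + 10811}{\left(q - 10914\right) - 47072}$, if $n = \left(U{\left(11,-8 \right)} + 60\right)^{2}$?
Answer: $- \frac{364596}{1333679} \approx -0.27338$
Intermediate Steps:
$z = -23$
$n = 5041$ ($n = \left(11 + 60\right)^{2} = 71^{2} = 5041$)
$q = - \frac{1}{23}$ ($q = \frac{1}{-23} = - \frac{1}{23} \approx -0.043478$)
$\frac{n + 10811}{\left(q - 10914\right) - 47072} = \frac{5041 + 10811}{\left(- \frac{1}{23} - 10914\right) - 47072} = \frac{15852}{\left(- \frac{1}{23} - 10914\right) - 47072} = \frac{15852}{- \frac{251023}{23} - 47072} = \frac{15852}{- \frac{1333679}{23}} = 15852 \left(- \frac{23}{1333679}\right) = - \frac{364596}{1333679}$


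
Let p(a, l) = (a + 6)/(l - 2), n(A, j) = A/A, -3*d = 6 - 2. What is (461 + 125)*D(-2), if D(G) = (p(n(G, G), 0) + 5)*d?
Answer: -1172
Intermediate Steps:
d = -4/3 (d = -(6 - 2)/3 = -⅓*4 = -4/3 ≈ -1.3333)
n(A, j) = 1
p(a, l) = (6 + a)/(-2 + l)
D(G) = -2 (D(G) = ((6 + 1)/(-2 + 0) + 5)*(-4/3) = (7/(-2) + 5)*(-4/3) = (-½*7 + 5)*(-4/3) = (-7/2 + 5)*(-4/3) = (3/2)*(-4/3) = -2)
(461 + 125)*D(-2) = (461 + 125)*(-2) = 586*(-2) = -1172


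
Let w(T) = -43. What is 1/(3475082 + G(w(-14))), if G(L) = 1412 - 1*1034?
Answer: 1/3475460 ≈ 2.8773e-7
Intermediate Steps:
G(L) = 378 (G(L) = 1412 - 1034 = 378)
1/(3475082 + G(w(-14))) = 1/(3475082 + 378) = 1/3475460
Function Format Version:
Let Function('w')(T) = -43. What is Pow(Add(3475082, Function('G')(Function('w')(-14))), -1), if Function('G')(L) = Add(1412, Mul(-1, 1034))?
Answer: Rational(1, 3475460) ≈ 2.8773e-7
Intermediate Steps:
Function('G')(L) = 378 (Function('G')(L) = Add(1412, -1034) = 378)
Pow(Add(3475082, Function('G')(Function('w')(-14))), -1) = Pow(Add(3475082, 378), -1) = Pow(3475460, -1) = Rational(1, 3475460)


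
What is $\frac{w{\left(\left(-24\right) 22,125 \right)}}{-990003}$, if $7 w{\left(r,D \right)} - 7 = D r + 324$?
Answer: $\frac{65669}{6930021} \approx 0.009476$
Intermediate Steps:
$w{\left(r,D \right)} = \frac{331}{7} + \frac{D r}{7}$ ($w{\left(r,D \right)} = 1 + \frac{D r + 324}{7} = 1 + \frac{324 + D r}{7} = 1 + \left(\frac{324}{7} + \frac{D r}{7}\right) = \frac{331}{7} + \frac{D r}{7}$)
$\frac{w{\left(\left(-24\right) 22,125 \right)}}{-990003} = \frac{\frac{331}{7} + \frac{1}{7} \cdot 125 \left(\left(-24\right) 22\right)}{-990003} = \left(\frac{331}{7} + \frac{1}{7} \cdot 125 \left(-528\right)\right) \left(- \frac{1}{990003}\right) = \left(\frac{331}{7} - \frac{66000}{7}\right) \left(- \frac{1}{990003}\right) = \left(- \frac{65669}{7}\right) \left(- \frac{1}{990003}\right) = \frac{65669}{6930021}$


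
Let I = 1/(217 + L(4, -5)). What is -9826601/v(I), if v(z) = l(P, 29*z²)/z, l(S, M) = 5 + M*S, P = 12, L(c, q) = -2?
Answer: -2112719215/231473 ≈ -9127.3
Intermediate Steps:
I = 1/215 (I = 1/(217 - 2) = 1/215 ≈ 0.0046512)
v(z) = (5 + 348*z²)/z (v(z) = (5 + (29*z²)*12)/z = (5 + 348*z²)/z)
-9826601/v(I) = -9826601/(5/(1/215) + 348*(1/215)) = -9826601/(5*215 + 348/215) = -9826601/(1075 + 348/215) = -9826601/231473/215 = -9826601*215/231473 = -2112719215/231473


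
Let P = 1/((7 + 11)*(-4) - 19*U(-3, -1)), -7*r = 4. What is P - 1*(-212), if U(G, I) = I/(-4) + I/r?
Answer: 23319/110 ≈ 211.99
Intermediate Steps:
r = -4/7 (r = -⅐*4 = -4/7 ≈ -0.57143)
U(G, I) = -2*I (U(G, I) = I/(-4) + I/(-4/7) = I*(-¼) + I*(-7/4) = -I/4 - 7*I/4 = -2*I)
P = -1/110 (P = 1/((7 + 11)*(-4) - (-38)*(-1)) = 1/(18*(-4) - 19*2) = 1/(-72 - 38) = 1/(-110) = -1/110 ≈ -0.0090909)
P - 1*(-212) = -1/110 - 1*(-212) = -1/110 + 212 = 23319/110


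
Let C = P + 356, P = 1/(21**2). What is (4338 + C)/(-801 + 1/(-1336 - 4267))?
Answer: -11598518165/1979209764 ≈ -5.8602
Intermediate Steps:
P = 1/441 ≈ 0.0022676
C = 156997/441 (C = 1/441 + 356 = 156997/441 ≈ 356.00)
(4338 + C)/(-801 + 1/(-1336 - 4267)) = (4338 + 156997/441)/(-801 + 1/(-1336 - 4267)) = 2070055/(441*(-801 + 1/(-5603))) = 2070055/(441*(-801 - 1/5603)) = 2070055/(441*(-4488004/5603)) = (2070055/441)*(-5603/4488004) = -11598518165/1979209764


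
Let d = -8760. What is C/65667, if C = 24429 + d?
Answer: 5223/21889 ≈ 0.23861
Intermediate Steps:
C = 15669 (C = 24429 - 8760 = 15669)
C/65667 = 15669/65667 = 15669*(1/65667) = 5223/21889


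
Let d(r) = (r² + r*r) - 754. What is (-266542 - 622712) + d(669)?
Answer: 5114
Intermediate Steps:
d(r) = -754 + 2*r² (d(r) = (r² + r²) - 754 = 2*r² - 754 = -754 + 2*r²)
(-266542 - 622712) + d(669) = (-266542 - 622712) + (-754 + 2*669²) = -889254 + (-754 + 2*447561) = -889254 + (-754 + 895122) = -889254 + 894368 = 5114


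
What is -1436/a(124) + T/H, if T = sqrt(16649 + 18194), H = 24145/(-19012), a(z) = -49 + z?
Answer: -1436/75 - 19012*sqrt(34843)/24145 ≈ -166.13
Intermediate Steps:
H = -24145/19012 (H = 24145*(-1/19012) = -24145/19012 ≈ -1.2700)
T = sqrt(34843) ≈ 186.66
-1436/a(124) + T/H = -1436/(-49 + 124) + sqrt(34843)/(-24145/19012) = -1436/75 + sqrt(34843)*(-19012/24145) = -1436*1/75 - 19012*sqrt(34843)/24145 = -1436/75 - 19012*sqrt(34843)/24145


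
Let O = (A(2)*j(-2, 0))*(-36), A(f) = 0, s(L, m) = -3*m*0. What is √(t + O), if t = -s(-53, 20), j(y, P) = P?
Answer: 0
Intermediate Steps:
s(L, m) = 0
O = 0 (O = (0*0)*(-36) = 0*(-36) = 0)
t = 0 (t = -1*0 = 0)
√(t + O) = √(0 + 0) = √0 = 0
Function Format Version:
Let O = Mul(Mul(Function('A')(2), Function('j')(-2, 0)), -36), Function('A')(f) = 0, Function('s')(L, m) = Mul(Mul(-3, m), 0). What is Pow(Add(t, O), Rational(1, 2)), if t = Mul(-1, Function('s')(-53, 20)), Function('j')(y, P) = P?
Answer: 0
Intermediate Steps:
Function('s')(L, m) = 0
O = 0 (O = Mul(Mul(0, 0), -36) = Mul(0, -36) = 0)
t = 0 (t = Mul(-1, 0) = 0)
Pow(Add(t, O), Rational(1, 2)) = Pow(Add(0, 0), Rational(1, 2)) = Pow(0, Rational(1, 2)) = 0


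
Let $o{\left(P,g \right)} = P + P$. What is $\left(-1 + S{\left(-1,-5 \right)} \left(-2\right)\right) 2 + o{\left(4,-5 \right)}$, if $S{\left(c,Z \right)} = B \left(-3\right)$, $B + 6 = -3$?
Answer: $-102$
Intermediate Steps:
$B = -9$ ($B = -6 - 3 = -9$)
$S{\left(c,Z \right)} = 27$ ($S{\left(c,Z \right)} = \left(-9\right) \left(-3\right) = 27$)
$o{\left(P,g \right)} = 2 P$
$\left(-1 + S{\left(-1,-5 \right)} \left(-2\right)\right) 2 + o{\left(4,-5 \right)} = \left(-1 + 27 \left(-2\right)\right) 2 + 2 \cdot 4 = \left(-1 - 54\right) 2 + 8 = \left(-55\right) 2 + 8 = -110 + 8 = -102$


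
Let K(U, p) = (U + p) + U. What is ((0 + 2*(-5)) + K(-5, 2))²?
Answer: 324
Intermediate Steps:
K(U, p) = p + 2*U
((0 + 2*(-5)) + K(-5, 2))² = ((0 + 2*(-5)) + (2 + 2*(-5)))² = ((0 - 10) + (2 - 10))² = (-10 - 8)² = (-18)² = 324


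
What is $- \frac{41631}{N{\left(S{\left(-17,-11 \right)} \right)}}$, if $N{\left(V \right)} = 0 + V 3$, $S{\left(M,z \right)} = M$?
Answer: $\frac{13877}{17} \approx 816.29$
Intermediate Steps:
$N{\left(V \right)} = 3 V$ ($N{\left(V \right)} = 0 + 3 V = 3 V$)
$- \frac{41631}{N{\left(S{\left(-17,-11 \right)} \right)}} = - \frac{41631}{3 \left(-17\right)} = - \frac{41631}{-51} = \left(-41631\right) \left(- \frac{1}{51}\right) = \frac{13877}{17}$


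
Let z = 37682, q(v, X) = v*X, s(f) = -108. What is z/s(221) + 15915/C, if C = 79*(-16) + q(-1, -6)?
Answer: -6140347/16983 ≈ -361.56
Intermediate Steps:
q(v, X) = X*v
C = -1258 (C = 79*(-16) - 6*(-1) = -1264 + 6 = -1258)
z/s(221) + 15915/C = 37682/(-108) + 15915/(-1258) = 37682*(-1/108) + 15915*(-1/1258) = -18841/54 - 15915/1258 = -6140347/16983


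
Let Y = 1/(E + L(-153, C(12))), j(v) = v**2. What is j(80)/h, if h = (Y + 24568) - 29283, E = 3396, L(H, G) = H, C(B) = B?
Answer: -2594400/1911343 ≈ -1.3574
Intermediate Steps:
Y = 1/3243 (Y = 1/(3396 - 153) = 1/3243 ≈ 0.00030836)
h = -15290744/3243 (h = (1/3243 + 24568) - 29283 = 79674025/3243 - 29283 = -15290744/3243 ≈ -4715.0)
j(80)/h = 80**2/(-15290744/3243) = 6400*(-3243/15290744) = -2594400/1911343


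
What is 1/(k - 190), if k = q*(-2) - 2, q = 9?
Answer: -1/210 ≈ -0.0047619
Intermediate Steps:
k = -20 (k = 9*(-2) - 2 = -18 - 2 = -20)
1/(k - 190) = 1/(-20 - 190) = 1/(-210) = -1/210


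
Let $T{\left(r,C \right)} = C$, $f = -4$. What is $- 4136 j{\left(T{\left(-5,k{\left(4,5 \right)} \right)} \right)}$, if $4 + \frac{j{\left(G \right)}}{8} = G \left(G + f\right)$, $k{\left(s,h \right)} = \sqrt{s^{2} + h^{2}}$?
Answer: $-1224256 + 132352 \sqrt{41} \approx -3.7679 \cdot 10^{5}$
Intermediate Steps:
$k{\left(s,h \right)} = \sqrt{h^{2} + s^{2}}$
$j{\left(G \right)} = -32 + 8 G \left(-4 + G\right)$ ($j{\left(G \right)} = -32 + 8 G \left(G - 4\right) = -32 + 8 G \left(-4 + G\right)$)
$- 4136 j{\left(T{\left(-5,k{\left(4,5 \right)} \right)} \right)} = - 4136 \left(-32 - 32 \sqrt{5^{2} + 4^{2}} + 8 \left(\sqrt{5^{2} + 4^{2}}\right)^{2}\right) = - 4136 \left(-32 - 32 \sqrt{25 + 16} + 8 \left(\sqrt{25 + 16}\right)^{2}\right) = - 4136 \left(-32 - 32 \sqrt{41} + 8 \left(\sqrt{41}\right)^{2}\right) = - 4136 \left(-32 - 32 \sqrt{41} + 8 \cdot 41\right) = - 4136 \left(-32 - 32 \sqrt{41} + 328\right) = - 4136 \left(296 - 32 \sqrt{41}\right) = -1224256 + 132352 \sqrt{41}$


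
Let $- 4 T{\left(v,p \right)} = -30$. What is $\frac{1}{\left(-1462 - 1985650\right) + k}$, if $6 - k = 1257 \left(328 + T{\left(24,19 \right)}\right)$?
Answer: $- \frac{2}{4817659} \approx -4.1514 \cdot 10^{-7}$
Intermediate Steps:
$T{\left(v,p \right)} = \frac{15}{2}$ ($T{\left(v,p \right)} = \left(- \frac{1}{4}\right) \left(-30\right) = \frac{15}{2}$)
$k = - \frac{843435}{2}$ ($k = 6 - 1257 \left(328 + \frac{15}{2}\right) = 6 - 1257 \cdot \frac{671}{2} = 6 - \frac{843447}{2} = - \frac{843435}{2} \approx -4.2172 \cdot 10^{5}$)
$\frac{1}{\left(-1462 - 1985650\right) + k} = \frac{1}{\left(-1462 - 1985650\right) - \frac{843435}{2}} = \frac{1}{-1987112 - \frac{843435}{2}} = \frac{1}{- \frac{4817659}{2}} = - \frac{2}{4817659}$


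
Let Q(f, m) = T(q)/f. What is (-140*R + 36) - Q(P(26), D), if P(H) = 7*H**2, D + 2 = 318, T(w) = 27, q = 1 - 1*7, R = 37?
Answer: -24341435/4732 ≈ -5144.0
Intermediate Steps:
q = -6 (q = 1 - 7 = -6)
D = 316 (D = -2 + 318 = 316)
Q(f, m) = 27/f
(-140*R + 36) - Q(P(26), D) = (-140*37 + 36) - 27/(7*26**2) = (-5180 + 36) - 27/(7*676) = -5144 - 27/4732 = -24341435/4732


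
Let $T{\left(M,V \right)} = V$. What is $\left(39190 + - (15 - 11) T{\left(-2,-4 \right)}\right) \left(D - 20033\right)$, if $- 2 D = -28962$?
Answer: $-217671712$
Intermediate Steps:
$D = 14481$ ($D = \left(- \frac{1}{2}\right) \left(-28962\right) = 14481$)
$\left(39190 + - (15 - 11) T{\left(-2,-4 \right)}\right) \left(D - 20033\right) = \left(39190 + - (15 - 11) \left(-4\right)\right) \left(14481 - 20033\right) = \left(39190 + \left(-1\right) 4 \left(-4\right)\right) \left(-5552\right) = \left(39190 - -16\right) \left(-5552\right) = \left(39190 + 16\right) \left(-5552\right) = 39206 \left(-5552\right) = -217671712$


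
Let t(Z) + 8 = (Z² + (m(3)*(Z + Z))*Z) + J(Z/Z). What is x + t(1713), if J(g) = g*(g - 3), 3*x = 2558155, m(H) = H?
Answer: 64179874/3 ≈ 2.1393e+7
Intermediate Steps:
x = 2558155/3 (x = (⅓)*2558155 = 2558155/3 ≈ 8.5272e+5)
J(g) = g*(-3 + g)
t(Z) = -10 + 7*Z² (t(Z) = -8 + ((Z² + (3*(Z + Z))*Z) + (Z/Z)*(-3 + Z/Z)) = -8 + ((Z² + (3*(2*Z))*Z) + 1*(-3 + 1)) = -8 + ((Z² + (6*Z)*Z) + 1*(-2)) = -8 + ((Z² + 6*Z²) - 2) = -8 + (7*Z² - 2) = -8 + (-2 + 7*Z²) = -10 + 7*Z²)
x + t(1713) = 2558155/3 + (-10 + 7*1713²) = 2558155/3 + (-10 + 7*2934369) = 2558155/3 + (-10 + 20540583) = 2558155/3 + 20540573 = 64179874/3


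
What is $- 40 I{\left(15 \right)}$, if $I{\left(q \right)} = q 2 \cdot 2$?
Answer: $-2400$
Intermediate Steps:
$I{\left(q \right)} = 4 q$ ($I{\left(q \right)} = 2 q 2 = 4 q$)
$- 40 I{\left(15 \right)} = - 40 \cdot 4 \cdot 15 = \left(-40\right) 60 = -2400$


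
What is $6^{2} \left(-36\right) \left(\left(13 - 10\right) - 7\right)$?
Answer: $5184$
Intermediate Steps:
$6^{2} \left(-36\right) \left(\left(13 - 10\right) - 7\right) = 36 \left(-36\right) \left(3 - 7\right) = \left(-1296\right) \left(-4\right) = 5184$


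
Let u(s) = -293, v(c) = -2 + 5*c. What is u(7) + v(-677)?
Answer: -3680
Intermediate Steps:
u(7) + v(-677) = -293 + (-2 + 5*(-677)) = -293 + (-2 - 3385) = -293 - 3387 = -3680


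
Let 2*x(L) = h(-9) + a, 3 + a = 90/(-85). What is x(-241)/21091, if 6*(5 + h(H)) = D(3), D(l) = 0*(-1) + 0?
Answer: -11/51221 ≈ -0.00021476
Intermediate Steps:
D(l) = 0 (D(l) = 0 + 0 = 0)
h(H) = -5 (h(H) = -5 + (1/6)*0 = -5 + 0 = -5)
a = -69/17 (a = -3 + 90/(-85) = -3 + 90*(-1/85) = -3 - 18/17 = -69/17 ≈ -4.0588)
x(L) = -77/17 (x(L) = (-5 - 69/17)/2 = (1/2)*(-154/17) = -77/17)
x(-241)/21091 = -77/17/21091 = -77/17*1/21091 = -11/51221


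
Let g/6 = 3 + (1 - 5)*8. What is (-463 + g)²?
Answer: 405769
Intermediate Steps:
g = -174 (g = 6*(3 + (1 - 5)*8) = 6*(3 - 4*8) = 6*(3 - 32) = 6*(-29) = -174)
(-463 + g)² = (-463 - 174)² = (-637)² = 405769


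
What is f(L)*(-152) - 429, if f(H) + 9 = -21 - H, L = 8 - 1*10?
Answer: 3827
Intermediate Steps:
L = -2 (L = 8 - 10 = -2)
f(H) = -30 - H (f(H) = -9 + (-21 - H) = -30 - H)
f(L)*(-152) - 429 = (-30 - 1*(-2))*(-152) - 429 = (-30 + 2)*(-152) - 429 = -28*(-152) - 429 = 4256 - 429 = 3827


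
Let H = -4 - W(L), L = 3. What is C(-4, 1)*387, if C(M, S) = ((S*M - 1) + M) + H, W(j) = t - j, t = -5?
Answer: -1935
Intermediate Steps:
W(j) = -5 - j
H = 4 (H = -4 - (-5 - 1*3) = -4 - (-5 - 3) = -4 - 1*(-8) = -4 + 8 = 4)
C(M, S) = 3 + M + M*S (C(M, S) = ((S*M - 1) + M) + 4 = ((M*S - 1) + M) + 4 = ((-1 + M*S) + M) + 4 = (-1 + M + M*S) + 4 = 3 + M + M*S)
C(-4, 1)*387 = (3 - 4 - 4*1)*387 = (3 - 4 - 4)*387 = -5*387 = -1935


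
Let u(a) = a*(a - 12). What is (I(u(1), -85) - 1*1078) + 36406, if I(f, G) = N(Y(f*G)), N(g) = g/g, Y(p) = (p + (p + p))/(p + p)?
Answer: 35329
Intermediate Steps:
u(a) = a*(-12 + a)
Y(p) = 3/2 (Y(p) = (p + 2*p)/((2*p)) = (3*p)*(1/(2*p)) = 3/2)
N(g) = 1
I(f, G) = 1
(I(u(1), -85) - 1*1078) + 36406 = (1 - 1*1078) + 36406 = (1 - 1078) + 36406 = -1077 + 36406 = 35329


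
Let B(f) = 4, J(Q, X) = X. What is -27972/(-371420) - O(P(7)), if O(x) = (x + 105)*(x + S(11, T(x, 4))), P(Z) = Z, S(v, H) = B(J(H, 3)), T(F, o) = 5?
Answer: -16341481/13265 ≈ -1231.9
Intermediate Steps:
S(v, H) = 4
O(x) = (4 + x)*(105 + x) (O(x) = (x + 105)*(x + 4) = (105 + x)*(4 + x) = (4 + x)*(105 + x))
-27972/(-371420) - O(P(7)) = -27972/(-371420) - (420 + 7² + 109*7) = -27972*(-1/371420) - (420 + 49 + 763) = 999/13265 - 1*1232 = 999/13265 - 1232 = -16341481/13265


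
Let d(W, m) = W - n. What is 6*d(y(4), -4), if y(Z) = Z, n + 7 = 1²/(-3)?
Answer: 68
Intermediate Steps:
n = -22/3 (n = -7 + 1²/(-3) = -7 + 1*(-⅓) = -7 - ⅓ = -22/3 ≈ -7.3333)
d(W, m) = 22/3 + W (d(W, m) = W - 1*(-22/3) = W + 22/3 = 22/3 + W)
6*d(y(4), -4) = 6*(22/3 + 4) = 6*(34/3) = 68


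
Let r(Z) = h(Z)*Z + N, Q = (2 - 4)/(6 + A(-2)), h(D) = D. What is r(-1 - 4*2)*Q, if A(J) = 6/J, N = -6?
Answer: -50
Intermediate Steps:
Q = -2/3 (Q = (2 - 4)/(6 + 6/(-2)) = -2/(6 + 6*(-1/2)) = -2/(6 - 3) = -2/3 ≈ -0.66667)
r(Z) = -6 + Z**2 (r(Z) = Z*Z - 6 = Z**2 - 6 = -6 + Z**2)
r(-1 - 4*2)*Q = (-6 + (-1 - 4*2)**2)*(-2/3) = (-6 + (-1 - 8)**2)*(-2/3) = (-6 + (-9)**2)*(-2/3) = (-6 + 81)*(-2/3) = 75*(-2/3) = -50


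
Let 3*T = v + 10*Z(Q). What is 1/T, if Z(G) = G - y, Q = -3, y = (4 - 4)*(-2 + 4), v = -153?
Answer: -1/61 ≈ -0.016393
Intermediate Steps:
y = 0 (y = 0*2 = 0)
Z(G) = G (Z(G) = G - 1*0 = G + 0 = G)
T = -61 (T = (-153 + 10*(-3))/3 = (-153 - 30)/3 = (⅓)*(-183) = -61)
1/T = 1/(-61) = -1/61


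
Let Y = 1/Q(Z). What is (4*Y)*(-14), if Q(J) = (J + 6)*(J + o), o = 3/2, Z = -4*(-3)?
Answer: -56/243 ≈ -0.23045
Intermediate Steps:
Z = 12
o = 3/2 (o = 3*(1/2) = 3/2 ≈ 1.5000)
Q(J) = (6 + J)*(3/2 + J) (Q(J) = (J + 6)*(J + 3/2) = (6 + J)*(3/2 + J))
Y = 1/243 (Y = 1/(9 + 12**2 + (15/2)*12) = 1/(9 + 144 + 90) = 1/243 ≈ 0.0041152)
(4*Y)*(-14) = (4*(1/243))*(-14) = (4/243)*(-14) = -56/243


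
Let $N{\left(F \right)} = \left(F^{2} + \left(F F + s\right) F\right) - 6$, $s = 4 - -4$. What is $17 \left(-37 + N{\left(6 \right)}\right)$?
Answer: $4369$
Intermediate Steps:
$s = 8$ ($s = 4 + 4 = 8$)
$N{\left(F \right)} = -6 + F^{2} + F \left(8 + F^{2}\right)$ ($N{\left(F \right)} = \left(F^{2} + \left(F F + 8\right) F\right) - 6 = \left(F^{2} + \left(F^{2} + 8\right) F\right) - 6 = \left(F^{2} + \left(8 + F^{2}\right) F\right) - 6 = \left(F^{2} + F \left(8 + F^{2}\right)\right) - 6 = -6 + F^{2} + F \left(8 + F^{2}\right)$)
$17 \left(-37 + N{\left(6 \right)}\right) = 17 \left(-37 + \left(-6 + 6^{2} + 6^{3} + 8 \cdot 6\right)\right) = 17 \left(-37 + \left(-6 + 36 + 216 + 48\right)\right) = 17 \left(-37 + 294\right) = 17 \cdot 257 = 4369$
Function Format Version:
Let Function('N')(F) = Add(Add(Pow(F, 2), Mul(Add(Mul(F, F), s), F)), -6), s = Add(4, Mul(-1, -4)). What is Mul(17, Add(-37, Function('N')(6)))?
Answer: 4369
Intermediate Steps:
s = 8 (s = Add(4, 4) = 8)
Function('N')(F) = Add(-6, Pow(F, 2), Mul(F, Add(8, Pow(F, 2)))) (Function('N')(F) = Add(Add(Pow(F, 2), Mul(Add(Mul(F, F), 8), F)), -6) = Add(Add(Pow(F, 2), Mul(Add(Pow(F, 2), 8), F)), -6) = Add(Add(Pow(F, 2), Mul(Add(8, Pow(F, 2)), F)), -6) = Add(Add(Pow(F, 2), Mul(F, Add(8, Pow(F, 2)))), -6) = Add(-6, Pow(F, 2), Mul(F, Add(8, Pow(F, 2)))))
Mul(17, Add(-37, Function('N')(6))) = Mul(17, Add(-37, Add(-6, Pow(6, 2), Pow(6, 3), Mul(8, 6)))) = Mul(17, Add(-37, Add(-6, 36, 216, 48))) = Mul(17, Add(-37, 294)) = Mul(17, 257) = 4369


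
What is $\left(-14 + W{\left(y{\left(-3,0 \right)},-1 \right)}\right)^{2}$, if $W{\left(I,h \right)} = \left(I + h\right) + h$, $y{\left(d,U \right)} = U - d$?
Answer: $169$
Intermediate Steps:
$W{\left(I,h \right)} = I + 2 h$
$\left(-14 + W{\left(y{\left(-3,0 \right)},-1 \right)}\right)^{2} = \left(-14 + \left(\left(0 - -3\right) + 2 \left(-1\right)\right)\right)^{2} = \left(-14 + \left(\left(0 + 3\right) - 2\right)\right)^{2} = \left(-14 + \left(3 - 2\right)\right)^{2} = \left(-14 + 1\right)^{2} = \left(-13\right)^{2} = 169$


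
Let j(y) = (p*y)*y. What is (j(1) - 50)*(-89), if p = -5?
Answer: 4895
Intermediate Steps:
j(y) = -5*y² (j(y) = (-5*y)*y = -5*y²)
(j(1) - 50)*(-89) = (-5*1² - 50)*(-89) = (-5*1 - 50)*(-89) = (-5 - 50)*(-89) = -55*(-89) = 4895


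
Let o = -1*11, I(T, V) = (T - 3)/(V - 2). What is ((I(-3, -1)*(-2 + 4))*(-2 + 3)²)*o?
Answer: -44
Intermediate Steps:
I(T, V) = (-3 + T)/(-2 + V)
o = -11
((I(-3, -1)*(-2 + 4))*(-2 + 3)²)*o = ((((-3 - 3)/(-2 - 1))*(-2 + 4))*(-2 + 3)²)*(-11) = (((-6/(-3))*2)*1²)*(-11) = ((-⅓*(-6)*2)*1)*(-11) = ((2*2)*1)*(-11) = (4*1)*(-11) = 4*(-11) = -44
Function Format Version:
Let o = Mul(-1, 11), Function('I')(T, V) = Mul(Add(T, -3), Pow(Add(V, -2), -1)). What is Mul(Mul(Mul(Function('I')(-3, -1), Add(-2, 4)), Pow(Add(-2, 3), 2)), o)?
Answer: -44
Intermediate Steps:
Function('I')(T, V) = Mul(Pow(Add(-2, V), -1), Add(-3, T)) (Function('I')(T, V) = Mul(Add(-3, T), Pow(Add(-2, V), -1)) = Mul(Pow(Add(-2, V), -1), Add(-3, T)))
o = -11
Mul(Mul(Mul(Function('I')(-3, -1), Add(-2, 4)), Pow(Add(-2, 3), 2)), o) = Mul(Mul(Mul(Mul(Pow(Add(-2, -1), -1), Add(-3, -3)), Add(-2, 4)), Pow(Add(-2, 3), 2)), -11) = Mul(Mul(Mul(Mul(Pow(-3, -1), -6), 2), Pow(1, 2)), -11) = Mul(Mul(Mul(Mul(Rational(-1, 3), -6), 2), 1), -11) = Mul(Mul(Mul(2, 2), 1), -11) = Mul(Mul(4, 1), -11) = Mul(4, -11) = -44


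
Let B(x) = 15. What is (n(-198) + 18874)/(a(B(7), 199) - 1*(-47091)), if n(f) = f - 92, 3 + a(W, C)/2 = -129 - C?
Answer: 18584/46429 ≈ 0.40027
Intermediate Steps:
a(W, C) = -264 - 2*C (a(W, C) = -6 + 2*(-129 - C) = -6 + (-258 - 2*C) = -264 - 2*C)
n(f) = -92 + f
(n(-198) + 18874)/(a(B(7), 199) - 1*(-47091)) = ((-92 - 198) + 18874)/((-264 - 2*199) - 1*(-47091)) = (-290 + 18874)/((-264 - 398) + 47091) = 18584/(-662 + 47091) = 18584/46429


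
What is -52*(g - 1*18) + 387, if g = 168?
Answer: -7413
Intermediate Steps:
-52*(g - 1*18) + 387 = -52*(168 - 1*18) + 387 = -52*(168 - 18) + 387 = -52*150 + 387 = -7800 + 387 = -7413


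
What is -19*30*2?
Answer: -1140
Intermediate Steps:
-19*30*2 = -570*2 = -1140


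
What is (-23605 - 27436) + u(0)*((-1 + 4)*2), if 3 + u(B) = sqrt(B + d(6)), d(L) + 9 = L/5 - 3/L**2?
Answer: -51059 + I*sqrt(7095)/5 ≈ -51059.0 + 16.846*I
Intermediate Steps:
d(L) = -9 - 3/L**2 + L/5 (d(L) = -9 + (L/5 - 3/L**2) = -9 + (-3/L**2 + L/5) = -9 - 3/L**2 + L/5)
u(B) = -3 + sqrt(-473/60 + B) (u(B) = -3 + sqrt(B + (-9 - 3/6**2 + (1/5)*6)) = -3 + sqrt(B + (-9 - 3*1/36 + 6/5)) = -3 + sqrt(B + (-9 - 1/12 + 6/5)) = -3 + sqrt(B - 473/60) = -3 + sqrt(-473/60 + B))
(-23605 - 27436) + u(0)*((-1 + 4)*2) = (-23605 - 27436) + (-3 + sqrt(-7095 + 900*0)/30)*((-1 + 4)*2) = -51041 + (-3 + sqrt(-7095 + 0)/30)*(3*2) = -51041 + (-3 + sqrt(-7095)/30)*6 = -51041 + (-3 + (I*sqrt(7095))/30)*6 = -51041 + (-3 + I*sqrt(7095)/30)*6 = -51041 + (-18 + I*sqrt(7095)/5) = -51059 + I*sqrt(7095)/5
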